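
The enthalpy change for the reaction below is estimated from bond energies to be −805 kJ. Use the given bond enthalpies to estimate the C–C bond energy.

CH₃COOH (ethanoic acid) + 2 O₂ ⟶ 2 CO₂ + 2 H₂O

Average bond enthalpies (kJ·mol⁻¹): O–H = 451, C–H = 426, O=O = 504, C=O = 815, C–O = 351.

Let D be the C–C bond energy.
Σ(broken) = 1×D + 3×426 + 1×351 + 1×815 + 1×451 + 2×504 = 3903 + D
Σ(formed) = 4×815 + 4×451 = 5064
ΔH = Σ(broken) − Σ(formed) = (3903 + D) − (5064) = −1161 + D
Setting this equal to −805 kJ gives D = 356 kJ/mol.

D(C–C) ≈ 356 kJ/mol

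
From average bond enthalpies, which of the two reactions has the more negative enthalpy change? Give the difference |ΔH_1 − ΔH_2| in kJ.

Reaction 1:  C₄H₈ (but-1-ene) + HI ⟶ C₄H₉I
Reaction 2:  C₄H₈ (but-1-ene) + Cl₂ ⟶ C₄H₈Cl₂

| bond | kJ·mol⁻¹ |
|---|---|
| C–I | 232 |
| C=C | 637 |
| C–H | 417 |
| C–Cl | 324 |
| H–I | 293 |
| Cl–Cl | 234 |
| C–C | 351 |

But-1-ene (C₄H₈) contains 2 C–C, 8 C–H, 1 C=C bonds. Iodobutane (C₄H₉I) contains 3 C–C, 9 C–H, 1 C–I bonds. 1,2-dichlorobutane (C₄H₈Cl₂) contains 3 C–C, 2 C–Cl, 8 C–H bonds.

Reaction 2, by 58 kJ

Reaction 1:
  Bonds broken (reactants):
    C–C: 2 × 351 = 702
    C–H: 8 × 417 = 3336
    C=C: 1 × 637 = 637
    H–I: 1 × 293 = 293
    Σ(broken) = 4968 kJ
  Bonds formed (products):
    C–C: 3 × 351 = 1053
    C–H: 9 × 417 = 3753
    C–I: 1 × 232 = 232
    Σ(formed) = 5038 kJ
  ΔH_1 = 4968 − 5038 = −70 kJ
Reaction 2:
  Bonds broken (reactants):
    C–C: 2 × 351 = 702
    C–H: 8 × 417 = 3336
    C=C: 1 × 637 = 637
    Cl–Cl: 1 × 234 = 234
    Σ(broken) = 4909 kJ
  Bonds formed (products):
    C–C: 3 × 351 = 1053
    C–Cl: 2 × 324 = 648
    C–H: 8 × 417 = 3336
    Σ(formed) = 5037 kJ
  ΔH_2 = 4909 − 5037 = −128 kJ
ΔH_1 − ΔH_2 = +58 kJ, so reaction 2 has the more negative ΔH; |ΔH_1 − ΔH_2| = 58 kJ.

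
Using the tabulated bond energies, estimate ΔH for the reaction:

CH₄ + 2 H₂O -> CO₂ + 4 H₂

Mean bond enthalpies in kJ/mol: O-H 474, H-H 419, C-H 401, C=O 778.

Bonds broken (reactants):
  C-H: 4 × 401 = 1604
  O-H: 4 × 474 = 1896
  Σ(broken) = 3500 kJ
Bonds formed (products):
  C=O: 2 × 778 = 1556
  H-H: 4 × 419 = 1676
  Σ(formed) = 3232 kJ
ΔH = Σ(broken) − Σ(formed) = 3500 − 3232 = +268 kJ

ΔH ≈ +268 kJ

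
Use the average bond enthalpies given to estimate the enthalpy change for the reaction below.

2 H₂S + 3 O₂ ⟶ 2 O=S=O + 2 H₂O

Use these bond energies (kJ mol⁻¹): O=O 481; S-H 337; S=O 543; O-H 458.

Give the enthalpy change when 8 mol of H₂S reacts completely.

ΔH = −4852 kJ

Bonds broken (reactants):
  O=O: 3 × 481 = 1443
  S-H: 4 × 337 = 1348
  Σ(broken) = 2791 kJ
Bonds formed (products):
  O-H: 4 × 458 = 1832
  S=O: 4 × 543 = 2172
  Σ(formed) = 4004 kJ
ΔH = Σ(broken) − Σ(formed) = 2791 − 4004 = −1213 kJ
For 4× the reaction as written: 4 × (−1213) = −4852 kJ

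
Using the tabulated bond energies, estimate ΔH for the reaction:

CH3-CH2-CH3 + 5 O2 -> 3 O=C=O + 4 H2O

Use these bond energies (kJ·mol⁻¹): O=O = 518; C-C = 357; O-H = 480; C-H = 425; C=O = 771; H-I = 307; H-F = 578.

ΔH ≈ −1762 kJ

Bonds broken (reactants):
  C-C: 2 × 357 = 714
  C-H: 8 × 425 = 3400
  O=O: 5 × 518 = 2590
  Σ(broken) = 6704 kJ
Bonds formed (products):
  C=O: 6 × 771 = 4626
  O-H: 8 × 480 = 3840
  Σ(formed) = 8466 kJ
ΔH = Σ(broken) − Σ(formed) = 6704 − 8466 = −1762 kJ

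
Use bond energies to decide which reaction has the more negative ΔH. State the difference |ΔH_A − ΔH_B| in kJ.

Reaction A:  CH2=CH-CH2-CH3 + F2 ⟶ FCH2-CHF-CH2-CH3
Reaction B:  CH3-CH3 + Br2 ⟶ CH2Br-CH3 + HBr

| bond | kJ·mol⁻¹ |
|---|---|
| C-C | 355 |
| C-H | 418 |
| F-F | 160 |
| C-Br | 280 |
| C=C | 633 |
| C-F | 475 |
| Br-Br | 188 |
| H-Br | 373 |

Reaction A, by 465 kJ

Reaction A:
  Bonds broken (reactants):
    C-C: 2 × 355 = 710
    C-H: 8 × 418 = 3344
    C=C: 1 × 633 = 633
    F-F: 1 × 160 = 160
    Σ(broken) = 4847 kJ
  Bonds formed (products):
    C-C: 3 × 355 = 1065
    C-F: 2 × 475 = 950
    C-H: 8 × 418 = 3344
    Σ(formed) = 5359 kJ
  ΔH_A = 4847 − 5359 = −512 kJ
Reaction B:
  Bonds broken (reactants):
    Br-Br: 1 × 188 = 188
    C-C: 1 × 355 = 355
    C-H: 6 × 418 = 2508
    Σ(broken) = 3051 kJ
  Bonds formed (products):
    C-Br: 1 × 280 = 280
    C-C: 1 × 355 = 355
    C-H: 5 × 418 = 2090
    H-Br: 1 × 373 = 373
    Σ(formed) = 3098 kJ
  ΔH_B = 3051 − 3098 = −47 kJ
ΔH_A − ΔH_B = −465 kJ, so reaction A has the more negative ΔH; |ΔH_A − ΔH_B| = 465 kJ.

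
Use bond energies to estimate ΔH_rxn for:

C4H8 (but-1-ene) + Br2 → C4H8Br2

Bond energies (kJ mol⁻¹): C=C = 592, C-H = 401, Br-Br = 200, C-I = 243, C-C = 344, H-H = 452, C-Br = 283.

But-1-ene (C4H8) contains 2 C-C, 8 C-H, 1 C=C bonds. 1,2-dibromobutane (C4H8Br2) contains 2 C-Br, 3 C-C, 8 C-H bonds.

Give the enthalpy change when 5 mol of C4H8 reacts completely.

ΔH = −590 kJ

Bonds broken (reactants):
  Br-Br: 1 × 200 = 200
  C-C: 2 × 344 = 688
  C-H: 8 × 401 = 3208
  C=C: 1 × 592 = 592
  Σ(broken) = 4688 kJ
Bonds formed (products):
  C-Br: 2 × 283 = 566
  C-C: 3 × 344 = 1032
  C-H: 8 × 401 = 3208
  Σ(formed) = 4806 kJ
ΔH = Σ(broken) − Σ(formed) = 4688 − 4806 = −118 kJ
For 5× the reaction as written: 5 × (−118) = −590 kJ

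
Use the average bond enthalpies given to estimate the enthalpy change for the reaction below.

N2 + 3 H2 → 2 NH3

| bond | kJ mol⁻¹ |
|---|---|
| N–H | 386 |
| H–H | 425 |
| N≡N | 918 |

ΔH ≈ −123 kJ

Bonds broken (reactants):
  H–H: 3 × 425 = 1275
  N≡N: 1 × 918 = 918
  Σ(broken) = 2193 kJ
Bonds formed (products):
  N–H: 6 × 386 = 2316
  Σ(formed) = 2316 kJ
ΔH = Σ(broken) − Σ(formed) = 2193 − 2316 = −123 kJ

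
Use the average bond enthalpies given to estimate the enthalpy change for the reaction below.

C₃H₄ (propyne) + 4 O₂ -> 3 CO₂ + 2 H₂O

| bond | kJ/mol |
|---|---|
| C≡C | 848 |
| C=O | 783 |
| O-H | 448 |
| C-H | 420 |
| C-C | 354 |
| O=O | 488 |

Bonds broken (reactants):
  C≡C: 1 × 848 = 848
  C-C: 1 × 354 = 354
  C-H: 4 × 420 = 1680
  O=O: 4 × 488 = 1952
  Σ(broken) = 4834 kJ
Bonds formed (products):
  C=O: 6 × 783 = 4698
  O-H: 4 × 448 = 1792
  Σ(formed) = 6490 kJ
ΔH = Σ(broken) − Σ(formed) = 4834 − 6490 = −1656 kJ

ΔH ≈ −1656 kJ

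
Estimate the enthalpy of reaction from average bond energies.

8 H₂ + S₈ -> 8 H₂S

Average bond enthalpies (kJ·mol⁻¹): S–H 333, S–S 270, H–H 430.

ΔH ≈ +272 kJ

Bonds broken (reactants):
  H–H: 8 × 430 = 3440
  S–S: 8 × 270 = 2160
  Σ(broken) = 5600 kJ
Bonds formed (products):
  S–H: 16 × 333 = 5328
  Σ(formed) = 5328 kJ
ΔH = Σ(broken) − Σ(formed) = 5600 − 5328 = +272 kJ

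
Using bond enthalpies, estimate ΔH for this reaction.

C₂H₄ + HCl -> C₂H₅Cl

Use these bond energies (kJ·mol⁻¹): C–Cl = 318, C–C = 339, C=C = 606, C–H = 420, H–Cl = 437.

ΔH ≈ −34 kJ

Bonds broken (reactants):
  C–H: 4 × 420 = 1680
  C=C: 1 × 606 = 606
  H–Cl: 1 × 437 = 437
  Σ(broken) = 2723 kJ
Bonds formed (products):
  C–C: 1 × 339 = 339
  C–Cl: 1 × 318 = 318
  C–H: 5 × 420 = 2100
  Σ(formed) = 2757 kJ
ΔH = Σ(broken) − Σ(formed) = 2723 − 2757 = −34 kJ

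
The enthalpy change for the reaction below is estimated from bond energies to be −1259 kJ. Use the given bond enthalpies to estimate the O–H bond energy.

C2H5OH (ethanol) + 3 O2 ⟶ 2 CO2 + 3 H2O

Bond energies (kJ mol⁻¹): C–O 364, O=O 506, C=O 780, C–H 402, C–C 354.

D(O–H) ≈ 477 kJ/mol

Let D be the O–H bond energy.
Σ(broken) = 1×354 + 5×402 + 1×364 + 1×D + 3×506 = 4246 + D
Σ(formed) = 4×780 + 6×D = 3120 + 6D
ΔH = Σ(broken) − Σ(formed) = (4246 + D) − (3120 + 6D) = +1126 − 5D
Setting this equal to −1259 kJ gives 5D = 2385, so D = 477 kJ/mol.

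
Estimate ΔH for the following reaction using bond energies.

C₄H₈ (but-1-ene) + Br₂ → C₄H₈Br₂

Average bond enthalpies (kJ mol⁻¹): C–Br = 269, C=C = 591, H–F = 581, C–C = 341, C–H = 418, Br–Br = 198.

Bonds broken (reactants):
  Br–Br: 1 × 198 = 198
  C–C: 2 × 341 = 682
  C–H: 8 × 418 = 3344
  C=C: 1 × 591 = 591
  Σ(broken) = 4815 kJ
Bonds formed (products):
  C–Br: 2 × 269 = 538
  C–C: 3 × 341 = 1023
  C–H: 8 × 418 = 3344
  Σ(formed) = 4905 kJ
ΔH = Σ(broken) − Σ(formed) = 4815 − 4905 = −90 kJ

ΔH ≈ −90 kJ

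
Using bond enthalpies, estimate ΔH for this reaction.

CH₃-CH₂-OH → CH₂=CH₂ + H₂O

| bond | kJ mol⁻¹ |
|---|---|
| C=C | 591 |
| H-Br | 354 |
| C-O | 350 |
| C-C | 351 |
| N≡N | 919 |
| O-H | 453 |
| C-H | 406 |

Bonds broken (reactants):
  C-C: 1 × 351 = 351
  C-H: 5 × 406 = 2030
  C-O: 1 × 350 = 350
  O-H: 1 × 453 = 453
  Σ(broken) = 3184 kJ
Bonds formed (products):
  C-H: 4 × 406 = 1624
  C=C: 1 × 591 = 591
  O-H: 2 × 453 = 906
  Σ(formed) = 3121 kJ
ΔH = Σ(broken) − Σ(formed) = 3184 − 3121 = +63 kJ

ΔH ≈ +63 kJ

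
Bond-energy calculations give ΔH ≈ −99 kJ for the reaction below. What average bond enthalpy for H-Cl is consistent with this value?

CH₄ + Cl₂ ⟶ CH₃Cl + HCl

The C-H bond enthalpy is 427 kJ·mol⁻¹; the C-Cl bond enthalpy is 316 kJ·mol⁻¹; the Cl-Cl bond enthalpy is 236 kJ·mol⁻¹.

D(H-Cl) ≈ 446 kJ/mol

Let D be the H-Cl bond energy.
Σ(broken) = 4×427 + 1×236 = 1944
Σ(formed) = 1×316 + 3×427 + 1×D = 1597 + D
ΔH = Σ(broken) − Σ(formed) = (1944) − (1597 + D) = +347 − D
Setting this equal to −99 kJ gives D = 446 kJ/mol.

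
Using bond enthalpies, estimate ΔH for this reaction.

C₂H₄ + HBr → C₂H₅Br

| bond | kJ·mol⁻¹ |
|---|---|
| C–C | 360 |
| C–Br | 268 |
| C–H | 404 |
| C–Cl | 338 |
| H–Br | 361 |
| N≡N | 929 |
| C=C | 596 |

ΔH ≈ −75 kJ

Bonds broken (reactants):
  C–H: 4 × 404 = 1616
  C=C: 1 × 596 = 596
  H–Br: 1 × 361 = 361
  Σ(broken) = 2573 kJ
Bonds formed (products):
  C–Br: 1 × 268 = 268
  C–C: 1 × 360 = 360
  C–H: 5 × 404 = 2020
  Σ(formed) = 2648 kJ
ΔH = Σ(broken) − Σ(formed) = 2573 − 2648 = −75 kJ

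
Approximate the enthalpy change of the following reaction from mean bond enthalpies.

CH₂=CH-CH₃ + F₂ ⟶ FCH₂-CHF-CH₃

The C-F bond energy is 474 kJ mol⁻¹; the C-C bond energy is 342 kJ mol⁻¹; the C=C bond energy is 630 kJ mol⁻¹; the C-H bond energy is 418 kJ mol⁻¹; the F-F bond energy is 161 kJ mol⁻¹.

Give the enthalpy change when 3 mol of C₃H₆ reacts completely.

ΔH = −1497 kJ

Bonds broken (reactants):
  C-C: 1 × 342 = 342
  C-H: 6 × 418 = 2508
  C=C: 1 × 630 = 630
  F-F: 1 × 161 = 161
  Σ(broken) = 3641 kJ
Bonds formed (products):
  C-C: 2 × 342 = 684
  C-F: 2 × 474 = 948
  C-H: 6 × 418 = 2508
  Σ(formed) = 4140 kJ
ΔH = Σ(broken) − Σ(formed) = 3641 − 4140 = −499 kJ
For 3× the reaction as written: 3 × (−499) = −1497 kJ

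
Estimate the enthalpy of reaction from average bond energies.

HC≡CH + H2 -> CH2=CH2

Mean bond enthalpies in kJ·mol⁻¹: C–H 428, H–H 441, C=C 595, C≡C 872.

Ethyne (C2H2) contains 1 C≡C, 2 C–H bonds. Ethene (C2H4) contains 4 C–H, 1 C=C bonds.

ΔH ≈ −138 kJ

Bonds broken (reactants):
  C≡C: 1 × 872 = 872
  C–H: 2 × 428 = 856
  H–H: 1 × 441 = 441
  Σ(broken) = 2169 kJ
Bonds formed (products):
  C–H: 4 × 428 = 1712
  C=C: 1 × 595 = 595
  Σ(formed) = 2307 kJ
ΔH = Σ(broken) − Σ(formed) = 2169 − 2307 = −138 kJ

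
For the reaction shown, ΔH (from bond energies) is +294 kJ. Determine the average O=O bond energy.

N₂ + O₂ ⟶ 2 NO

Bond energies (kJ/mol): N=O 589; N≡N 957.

Let D be the O=O bond energy.
Σ(broken) = 1×957 + 1×D = 957 + D
Σ(formed) = 2×589 = 1178
ΔH = Σ(broken) − Σ(formed) = (957 + D) − (1178) = −221 + D
Setting this equal to +294 kJ gives D = 515 kJ/mol.

D(O=O) ≈ 515 kJ/mol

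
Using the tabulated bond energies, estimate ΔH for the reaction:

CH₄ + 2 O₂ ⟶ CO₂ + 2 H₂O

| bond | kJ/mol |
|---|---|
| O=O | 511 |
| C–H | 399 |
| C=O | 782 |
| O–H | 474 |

ΔH ≈ −842 kJ

Bonds broken (reactants):
  C–H: 4 × 399 = 1596
  O=O: 2 × 511 = 1022
  Σ(broken) = 2618 kJ
Bonds formed (products):
  C=O: 2 × 782 = 1564
  O–H: 4 × 474 = 1896
  Σ(formed) = 3460 kJ
ΔH = Σ(broken) − Σ(formed) = 2618 − 3460 = −842 kJ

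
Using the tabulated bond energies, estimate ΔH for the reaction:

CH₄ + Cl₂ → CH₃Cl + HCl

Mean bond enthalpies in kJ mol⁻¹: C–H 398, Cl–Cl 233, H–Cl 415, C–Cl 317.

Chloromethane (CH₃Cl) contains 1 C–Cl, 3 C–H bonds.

ΔH ≈ −101 kJ

Bonds broken (reactants):
  C–H: 4 × 398 = 1592
  Cl–Cl: 1 × 233 = 233
  Σ(broken) = 1825 kJ
Bonds formed (products):
  C–Cl: 1 × 317 = 317
  C–H: 3 × 398 = 1194
  H–Cl: 1 × 415 = 415
  Σ(formed) = 1926 kJ
ΔH = Σ(broken) − Σ(formed) = 1825 − 1926 = −101 kJ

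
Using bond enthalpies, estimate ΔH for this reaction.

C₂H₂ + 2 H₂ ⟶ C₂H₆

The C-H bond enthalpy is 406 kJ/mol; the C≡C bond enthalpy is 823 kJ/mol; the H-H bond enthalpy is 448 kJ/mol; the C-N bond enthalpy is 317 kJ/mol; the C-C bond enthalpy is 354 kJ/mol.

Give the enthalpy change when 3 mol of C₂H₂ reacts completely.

ΔH = −777 kJ

Bonds broken (reactants):
  C≡C: 1 × 823 = 823
  C-H: 2 × 406 = 812
  H-H: 2 × 448 = 896
  Σ(broken) = 2531 kJ
Bonds formed (products):
  C-C: 1 × 354 = 354
  C-H: 6 × 406 = 2436
  Σ(formed) = 2790 kJ
ΔH = Σ(broken) − Σ(formed) = 2531 − 2790 = −259 kJ
For 3× the reaction as written: 3 × (−259) = −777 kJ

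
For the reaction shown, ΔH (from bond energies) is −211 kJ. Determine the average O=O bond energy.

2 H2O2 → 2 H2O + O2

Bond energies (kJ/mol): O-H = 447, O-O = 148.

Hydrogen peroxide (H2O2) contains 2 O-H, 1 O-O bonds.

D(O=O) ≈ 507 kJ/mol

Let D be the O=O bond energy.
Σ(broken) = 4×447 + 2×148 = 2084
Σ(formed) = 4×447 + 1×D = 1788 + D
ΔH = Σ(broken) − Σ(formed) = (2084) − (1788 + D) = +296 − D
Setting this equal to −211 kJ gives D = 507 kJ/mol.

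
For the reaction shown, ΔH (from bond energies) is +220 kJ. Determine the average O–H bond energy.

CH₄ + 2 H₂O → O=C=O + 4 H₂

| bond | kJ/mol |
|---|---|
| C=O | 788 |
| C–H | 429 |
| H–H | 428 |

Let D be the O–H bond energy.
Σ(broken) = 4×429 + 4×D = 1716 + 4D
Σ(formed) = 2×788 + 4×428 = 3288
ΔH = Σ(broken) − Σ(formed) = (1716 + 4D) − (3288) = −1572 + 4D
Setting this equal to +220 kJ gives 4D = 1792, so D = 448 kJ/mol.

D(O–H) ≈ 448 kJ/mol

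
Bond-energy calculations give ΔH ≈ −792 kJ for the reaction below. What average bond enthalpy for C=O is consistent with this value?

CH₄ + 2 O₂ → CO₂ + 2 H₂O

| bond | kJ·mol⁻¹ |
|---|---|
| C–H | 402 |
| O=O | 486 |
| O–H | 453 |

D(C=O) ≈ 780 kJ/mol

Let D be the C=O bond energy.
Σ(broken) = 4×402 + 2×486 = 2580
Σ(formed) = 2×D + 4×453 = 1812 + 2D
ΔH = Σ(broken) − Σ(formed) = (2580) − (1812 + 2D) = +768 − 2D
Setting this equal to −792 kJ gives 2D = 1560, so D = 780 kJ/mol.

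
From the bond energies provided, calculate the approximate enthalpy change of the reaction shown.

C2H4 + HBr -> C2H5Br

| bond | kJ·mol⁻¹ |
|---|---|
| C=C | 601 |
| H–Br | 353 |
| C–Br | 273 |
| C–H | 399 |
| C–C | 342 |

ΔH ≈ −60 kJ

Bonds broken (reactants):
  C–H: 4 × 399 = 1596
  C=C: 1 × 601 = 601
  H–Br: 1 × 353 = 353
  Σ(broken) = 2550 kJ
Bonds formed (products):
  C–Br: 1 × 273 = 273
  C–C: 1 × 342 = 342
  C–H: 5 × 399 = 1995
  Σ(formed) = 2610 kJ
ΔH = Σ(broken) − Σ(formed) = 2550 − 2610 = −60 kJ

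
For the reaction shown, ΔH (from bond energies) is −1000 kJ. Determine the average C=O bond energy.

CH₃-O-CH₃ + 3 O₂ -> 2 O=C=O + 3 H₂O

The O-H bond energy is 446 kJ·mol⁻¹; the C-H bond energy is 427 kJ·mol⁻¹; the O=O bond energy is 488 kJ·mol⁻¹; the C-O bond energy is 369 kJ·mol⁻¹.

Let D be the C=O bond energy.
Σ(broken) = 6×427 + 2×369 + 3×488 = 4764
Σ(formed) = 4×D + 6×446 = 2676 + 4D
ΔH = Σ(broken) − Σ(formed) = (4764) − (2676 + 4D) = +2088 − 4D
Setting this equal to −1000 kJ gives 4D = 3088, so D = 772 kJ/mol.

D(C=O) ≈ 772 kJ/mol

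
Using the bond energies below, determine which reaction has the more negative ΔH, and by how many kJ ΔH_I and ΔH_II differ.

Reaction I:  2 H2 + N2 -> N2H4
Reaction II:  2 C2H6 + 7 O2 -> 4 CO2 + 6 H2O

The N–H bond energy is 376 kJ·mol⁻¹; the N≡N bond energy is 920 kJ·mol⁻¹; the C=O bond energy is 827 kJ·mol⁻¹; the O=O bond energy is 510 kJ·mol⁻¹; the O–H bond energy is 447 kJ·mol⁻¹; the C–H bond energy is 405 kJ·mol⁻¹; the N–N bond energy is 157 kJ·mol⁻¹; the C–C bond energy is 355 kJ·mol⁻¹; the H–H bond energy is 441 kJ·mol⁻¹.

Reaction II, by 2981 kJ

Reaction I:
  Bonds broken (reactants):
    H–H: 2 × 441 = 882
    N≡N: 1 × 920 = 920
    Σ(broken) = 1802 kJ
  Bonds formed (products):
    N–H: 4 × 376 = 1504
    N–N: 1 × 157 = 157
    Σ(formed) = 1661 kJ
  ΔH_I = 1802 − 1661 = +141 kJ
Reaction II:
  Bonds broken (reactants):
    C–C: 2 × 355 = 710
    C–H: 12 × 405 = 4860
    O=O: 7 × 510 = 3570
    Σ(broken) = 9140 kJ
  Bonds formed (products):
    C=O: 8 × 827 = 6616
    O–H: 12 × 447 = 5364
    Σ(formed) = 11980 kJ
  ΔH_II = 9140 − 11980 = −2840 kJ
ΔH_I − ΔH_II = +2981 kJ, so reaction II has the more negative ΔH; |ΔH_I − ΔH_II| = 2981 kJ.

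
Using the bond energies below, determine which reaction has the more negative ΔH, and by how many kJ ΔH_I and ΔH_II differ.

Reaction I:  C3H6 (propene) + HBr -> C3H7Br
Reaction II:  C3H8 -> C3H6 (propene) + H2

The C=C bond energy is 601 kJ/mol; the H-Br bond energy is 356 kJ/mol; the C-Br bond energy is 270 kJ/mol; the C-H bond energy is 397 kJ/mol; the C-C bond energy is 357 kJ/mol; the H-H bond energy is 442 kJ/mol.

Reaction I:
  Bonds broken (reactants):
    C-C: 1 × 357 = 357
    C-H: 6 × 397 = 2382
    C=C: 1 × 601 = 601
    H-Br: 1 × 356 = 356
    Σ(broken) = 3696 kJ
  Bonds formed (products):
    C-Br: 1 × 270 = 270
    C-C: 2 × 357 = 714
    C-H: 7 × 397 = 2779
    Σ(formed) = 3763 kJ
  ΔH_I = 3696 − 3763 = −67 kJ
Reaction II:
  Bonds broken (reactants):
    C-C: 2 × 357 = 714
    C-H: 8 × 397 = 3176
    Σ(broken) = 3890 kJ
  Bonds formed (products):
    C-C: 1 × 357 = 357
    C-H: 6 × 397 = 2382
    C=C: 1 × 601 = 601
    H-H: 1 × 442 = 442
    Σ(formed) = 3782 kJ
  ΔH_II = 3890 − 3782 = +108 kJ
ΔH_I − ΔH_II = −175 kJ, so reaction I has the more negative ΔH; |ΔH_I − ΔH_II| = 175 kJ.

Reaction I, by 175 kJ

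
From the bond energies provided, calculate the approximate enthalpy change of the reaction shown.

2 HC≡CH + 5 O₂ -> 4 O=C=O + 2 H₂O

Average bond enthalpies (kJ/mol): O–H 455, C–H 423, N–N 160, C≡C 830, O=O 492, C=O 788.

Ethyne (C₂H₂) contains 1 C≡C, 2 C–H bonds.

Bonds broken (reactants):
  C≡C: 2 × 830 = 1660
  C–H: 4 × 423 = 1692
  O=O: 5 × 492 = 2460
  Σ(broken) = 5812 kJ
Bonds formed (products):
  C=O: 8 × 788 = 6304
  O–H: 4 × 455 = 1820
  Σ(formed) = 8124 kJ
ΔH = Σ(broken) − Σ(formed) = 5812 − 8124 = −2312 kJ

ΔH ≈ −2312 kJ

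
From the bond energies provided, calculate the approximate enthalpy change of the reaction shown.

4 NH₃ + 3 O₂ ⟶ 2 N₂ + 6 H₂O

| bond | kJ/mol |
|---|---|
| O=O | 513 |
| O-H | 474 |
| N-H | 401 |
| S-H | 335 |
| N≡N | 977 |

Bonds broken (reactants):
  N-H: 12 × 401 = 4812
  O=O: 3 × 513 = 1539
  Σ(broken) = 6351 kJ
Bonds formed (products):
  N≡N: 2 × 977 = 1954
  O-H: 12 × 474 = 5688
  Σ(formed) = 7642 kJ
ΔH = Σ(broken) − Σ(formed) = 6351 − 7642 = −1291 kJ

ΔH ≈ −1291 kJ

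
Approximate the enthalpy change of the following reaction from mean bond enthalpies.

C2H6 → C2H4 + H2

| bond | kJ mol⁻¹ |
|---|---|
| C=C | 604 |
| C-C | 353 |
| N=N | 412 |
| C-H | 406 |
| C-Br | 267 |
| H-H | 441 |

Bonds broken (reactants):
  C-C: 1 × 353 = 353
  C-H: 6 × 406 = 2436
  Σ(broken) = 2789 kJ
Bonds formed (products):
  C-H: 4 × 406 = 1624
  C=C: 1 × 604 = 604
  H-H: 1 × 441 = 441
  Σ(formed) = 2669 kJ
ΔH = Σ(broken) − Σ(formed) = 2789 − 2669 = +120 kJ

ΔH ≈ +120 kJ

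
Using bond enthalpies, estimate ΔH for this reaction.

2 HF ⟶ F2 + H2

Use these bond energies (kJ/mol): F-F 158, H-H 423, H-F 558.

ΔH ≈ +535 kJ

Bonds broken (reactants):
  H-F: 2 × 558 = 1116
  Σ(broken) = 1116 kJ
Bonds formed (products):
  F-F: 1 × 158 = 158
  H-H: 1 × 423 = 423
  Σ(formed) = 581 kJ
ΔH = Σ(broken) − Σ(formed) = 1116 − 581 = +535 kJ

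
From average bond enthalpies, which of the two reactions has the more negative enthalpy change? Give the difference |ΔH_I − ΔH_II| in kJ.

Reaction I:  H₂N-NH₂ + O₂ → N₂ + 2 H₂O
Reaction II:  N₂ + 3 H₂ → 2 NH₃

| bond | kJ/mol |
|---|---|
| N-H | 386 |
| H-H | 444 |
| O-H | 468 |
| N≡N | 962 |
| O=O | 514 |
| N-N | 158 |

Reaction I:
  Bonds broken (reactants):
    N-H: 4 × 386 = 1544
    N-N: 1 × 158 = 158
    O=O: 1 × 514 = 514
    Σ(broken) = 2216 kJ
  Bonds formed (products):
    N≡N: 1 × 962 = 962
    O-H: 4 × 468 = 1872
    Σ(formed) = 2834 kJ
  ΔH_I = 2216 − 2834 = −618 kJ
Reaction II:
  Bonds broken (reactants):
    H-H: 3 × 444 = 1332
    N≡N: 1 × 962 = 962
    Σ(broken) = 2294 kJ
  Bonds formed (products):
    N-H: 6 × 386 = 2316
    Σ(formed) = 2316 kJ
  ΔH_II = 2294 − 2316 = −22 kJ
ΔH_I − ΔH_II = −596 kJ, so reaction I has the more negative ΔH; |ΔH_I − ΔH_II| = 596 kJ.

Reaction I, by 596 kJ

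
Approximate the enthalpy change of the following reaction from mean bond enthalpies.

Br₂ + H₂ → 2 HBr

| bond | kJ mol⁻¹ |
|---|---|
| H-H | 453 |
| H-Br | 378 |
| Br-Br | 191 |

ΔH ≈ −112 kJ

Bonds broken (reactants):
  Br-Br: 1 × 191 = 191
  H-H: 1 × 453 = 453
  Σ(broken) = 644 kJ
Bonds formed (products):
  H-Br: 2 × 378 = 756
  Σ(formed) = 756 kJ
ΔH = Σ(broken) − Σ(formed) = 644 − 756 = −112 kJ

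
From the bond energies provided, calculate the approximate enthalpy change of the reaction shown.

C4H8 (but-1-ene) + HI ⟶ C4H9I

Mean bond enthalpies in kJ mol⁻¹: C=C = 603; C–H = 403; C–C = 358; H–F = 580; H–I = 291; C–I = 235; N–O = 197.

Bonds broken (reactants):
  C–C: 2 × 358 = 716
  C–H: 8 × 403 = 3224
  C=C: 1 × 603 = 603
  H–I: 1 × 291 = 291
  Σ(broken) = 4834 kJ
Bonds formed (products):
  C–C: 3 × 358 = 1074
  C–H: 9 × 403 = 3627
  C–I: 1 × 235 = 235
  Σ(formed) = 4936 kJ
ΔH = Σ(broken) − Σ(formed) = 4834 − 4936 = −102 kJ

ΔH ≈ −102 kJ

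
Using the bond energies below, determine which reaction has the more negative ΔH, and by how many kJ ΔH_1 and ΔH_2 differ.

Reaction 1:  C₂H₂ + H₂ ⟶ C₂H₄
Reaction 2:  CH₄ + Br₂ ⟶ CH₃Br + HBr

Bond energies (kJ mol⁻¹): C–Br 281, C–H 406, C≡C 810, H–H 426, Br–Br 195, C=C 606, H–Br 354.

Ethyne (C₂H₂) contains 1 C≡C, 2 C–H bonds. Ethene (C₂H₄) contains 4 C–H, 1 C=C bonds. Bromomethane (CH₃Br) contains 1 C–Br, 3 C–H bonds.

Reaction 1:
  Bonds broken (reactants):
    C≡C: 1 × 810 = 810
    C–H: 2 × 406 = 812
    H–H: 1 × 426 = 426
    Σ(broken) = 2048 kJ
  Bonds formed (products):
    C–H: 4 × 406 = 1624
    C=C: 1 × 606 = 606
    Σ(formed) = 2230 kJ
  ΔH_1 = 2048 − 2230 = −182 kJ
Reaction 2:
  Bonds broken (reactants):
    Br–Br: 1 × 195 = 195
    C–H: 4 × 406 = 1624
    Σ(broken) = 1819 kJ
  Bonds formed (products):
    C–Br: 1 × 281 = 281
    C–H: 3 × 406 = 1218
    H–Br: 1 × 354 = 354
    Σ(formed) = 1853 kJ
  ΔH_2 = 1819 − 1853 = −34 kJ
ΔH_1 − ΔH_2 = −148 kJ, so reaction 1 has the more negative ΔH; |ΔH_1 − ΔH_2| = 148 kJ.

Reaction 1, by 148 kJ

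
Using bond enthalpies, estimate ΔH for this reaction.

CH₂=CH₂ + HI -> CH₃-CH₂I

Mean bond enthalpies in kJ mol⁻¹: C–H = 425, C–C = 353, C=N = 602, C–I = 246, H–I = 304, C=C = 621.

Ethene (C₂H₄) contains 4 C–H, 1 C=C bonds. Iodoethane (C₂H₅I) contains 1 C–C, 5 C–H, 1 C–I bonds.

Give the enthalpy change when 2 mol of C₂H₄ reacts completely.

Bonds broken (reactants):
  C–H: 4 × 425 = 1700
  C=C: 1 × 621 = 621
  H–I: 1 × 304 = 304
  Σ(broken) = 2625 kJ
Bonds formed (products):
  C–C: 1 × 353 = 353
  C–H: 5 × 425 = 2125
  C–I: 1 × 246 = 246
  Σ(formed) = 2724 kJ
ΔH = Σ(broken) − Σ(formed) = 2625 − 2724 = −99 kJ
For 2× the reaction as written: 2 × (−99) = −198 kJ

ΔH = −198 kJ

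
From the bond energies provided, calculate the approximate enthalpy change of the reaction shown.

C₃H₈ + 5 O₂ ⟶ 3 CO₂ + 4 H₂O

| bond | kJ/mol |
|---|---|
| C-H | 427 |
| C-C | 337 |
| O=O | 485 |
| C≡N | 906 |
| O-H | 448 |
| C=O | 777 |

Bonds broken (reactants):
  C-C: 2 × 337 = 674
  C-H: 8 × 427 = 3416
  O=O: 5 × 485 = 2425
  Σ(broken) = 6515 kJ
Bonds formed (products):
  C=O: 6 × 777 = 4662
  O-H: 8 × 448 = 3584
  Σ(formed) = 8246 kJ
ΔH = Σ(broken) − Σ(formed) = 6515 − 8246 = −1731 kJ

ΔH ≈ −1731 kJ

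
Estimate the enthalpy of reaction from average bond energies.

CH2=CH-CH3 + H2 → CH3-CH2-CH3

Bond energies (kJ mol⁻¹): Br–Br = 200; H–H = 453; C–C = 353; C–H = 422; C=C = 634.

ΔH ≈ −110 kJ

Bonds broken (reactants):
  C–C: 1 × 353 = 353
  C–H: 6 × 422 = 2532
  C=C: 1 × 634 = 634
  H–H: 1 × 453 = 453
  Σ(broken) = 3972 kJ
Bonds formed (products):
  C–C: 2 × 353 = 706
  C–H: 8 × 422 = 3376
  Σ(formed) = 4082 kJ
ΔH = Σ(broken) − Σ(formed) = 3972 − 4082 = −110 kJ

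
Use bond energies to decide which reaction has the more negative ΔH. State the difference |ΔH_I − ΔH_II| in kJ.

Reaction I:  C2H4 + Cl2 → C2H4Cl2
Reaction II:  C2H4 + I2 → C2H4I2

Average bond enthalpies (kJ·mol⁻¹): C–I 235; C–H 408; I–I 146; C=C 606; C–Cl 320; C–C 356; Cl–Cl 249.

Reaction I, by 67 kJ

Reaction I:
  Bonds broken (reactants):
    C–H: 4 × 408 = 1632
    C=C: 1 × 606 = 606
    Cl–Cl: 1 × 249 = 249
    Σ(broken) = 2487 kJ
  Bonds formed (products):
    C–C: 1 × 356 = 356
    C–Cl: 2 × 320 = 640
    C–H: 4 × 408 = 1632
    Σ(formed) = 2628 kJ
  ΔH_I = 2487 − 2628 = −141 kJ
Reaction II:
  Bonds broken (reactants):
    C–H: 4 × 408 = 1632
    C=C: 1 × 606 = 606
    I–I: 1 × 146 = 146
    Σ(broken) = 2384 kJ
  Bonds formed (products):
    C–C: 1 × 356 = 356
    C–H: 4 × 408 = 1632
    C–I: 2 × 235 = 470
    Σ(formed) = 2458 kJ
  ΔH_II = 2384 − 2458 = −74 kJ
ΔH_I − ΔH_II = −67 kJ, so reaction I has the more negative ΔH; |ΔH_I − ΔH_II| = 67 kJ.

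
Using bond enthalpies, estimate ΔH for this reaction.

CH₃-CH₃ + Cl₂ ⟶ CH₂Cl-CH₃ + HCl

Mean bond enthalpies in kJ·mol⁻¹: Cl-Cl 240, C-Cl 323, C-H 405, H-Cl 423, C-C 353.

Bonds broken (reactants):
  C-C: 1 × 353 = 353
  C-H: 6 × 405 = 2430
  Cl-Cl: 1 × 240 = 240
  Σ(broken) = 3023 kJ
Bonds formed (products):
  C-C: 1 × 353 = 353
  C-Cl: 1 × 323 = 323
  C-H: 5 × 405 = 2025
  H-Cl: 1 × 423 = 423
  Σ(formed) = 3124 kJ
ΔH = Σ(broken) − Σ(formed) = 3023 − 3124 = −101 kJ

ΔH ≈ −101 kJ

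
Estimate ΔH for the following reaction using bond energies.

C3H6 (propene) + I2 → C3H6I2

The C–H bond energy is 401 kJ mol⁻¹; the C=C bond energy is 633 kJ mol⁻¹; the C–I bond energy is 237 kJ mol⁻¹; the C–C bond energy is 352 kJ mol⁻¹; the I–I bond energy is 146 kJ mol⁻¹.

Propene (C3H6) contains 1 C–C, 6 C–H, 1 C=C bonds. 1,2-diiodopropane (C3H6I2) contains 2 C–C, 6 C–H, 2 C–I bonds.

ΔH ≈ −47 kJ

Bonds broken (reactants):
  C–C: 1 × 352 = 352
  C–H: 6 × 401 = 2406
  C=C: 1 × 633 = 633
  I–I: 1 × 146 = 146
  Σ(broken) = 3537 kJ
Bonds formed (products):
  C–C: 2 × 352 = 704
  C–H: 6 × 401 = 2406
  C–I: 2 × 237 = 474
  Σ(formed) = 3584 kJ
ΔH = Σ(broken) − Σ(formed) = 3537 − 3584 = −47 kJ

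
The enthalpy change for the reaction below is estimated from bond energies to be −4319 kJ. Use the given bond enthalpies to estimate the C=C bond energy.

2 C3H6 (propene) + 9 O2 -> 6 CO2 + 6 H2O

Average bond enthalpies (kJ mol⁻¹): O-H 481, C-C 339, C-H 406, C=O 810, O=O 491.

D(C=C) ≈ 602 kJ/mol

Let D be the C=C bond energy.
Σ(broken) = 2×339 + 12×406 + 2×D + 9×491 = 9969 + 2D
Σ(formed) = 12×810 + 12×481 = 15492
ΔH = Σ(broken) − Σ(formed) = (9969 + 2D) − (15492) = −5523 + 2D
Setting this equal to −4319 kJ gives 2D = 1204, so D = 602 kJ/mol.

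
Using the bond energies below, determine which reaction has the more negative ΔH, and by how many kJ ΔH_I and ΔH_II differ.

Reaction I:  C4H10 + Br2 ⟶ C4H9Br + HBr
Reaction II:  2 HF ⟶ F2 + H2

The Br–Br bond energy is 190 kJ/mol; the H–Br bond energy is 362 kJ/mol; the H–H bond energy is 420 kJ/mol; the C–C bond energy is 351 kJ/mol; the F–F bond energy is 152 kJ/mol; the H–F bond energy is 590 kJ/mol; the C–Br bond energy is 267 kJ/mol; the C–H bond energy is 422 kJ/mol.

Reaction I, by 625 kJ

Reaction I:
  Bonds broken (reactants):
    Br–Br: 1 × 190 = 190
    C–C: 3 × 351 = 1053
    C–H: 10 × 422 = 4220
    Σ(broken) = 5463 kJ
  Bonds formed (products):
    C–Br: 1 × 267 = 267
    C–C: 3 × 351 = 1053
    C–H: 9 × 422 = 3798
    H–Br: 1 × 362 = 362
    Σ(formed) = 5480 kJ
  ΔH_I = 5463 − 5480 = −17 kJ
Reaction II:
  Bonds broken (reactants):
    H–F: 2 × 590 = 1180
    Σ(broken) = 1180 kJ
  Bonds formed (products):
    F–F: 1 × 152 = 152
    H–H: 1 × 420 = 420
    Σ(formed) = 572 kJ
  ΔH_II = 1180 − 572 = +608 kJ
ΔH_I − ΔH_II = −625 kJ, so reaction I has the more negative ΔH; |ΔH_I − ΔH_II| = 625 kJ.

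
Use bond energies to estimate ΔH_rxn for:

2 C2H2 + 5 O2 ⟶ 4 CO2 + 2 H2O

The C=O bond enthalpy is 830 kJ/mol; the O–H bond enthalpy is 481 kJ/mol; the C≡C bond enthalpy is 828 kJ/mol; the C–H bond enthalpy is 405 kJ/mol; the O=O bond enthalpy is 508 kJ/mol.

Bonds broken (reactants):
  C≡C: 2 × 828 = 1656
  C–H: 4 × 405 = 1620
  O=O: 5 × 508 = 2540
  Σ(broken) = 5816 kJ
Bonds formed (products):
  C=O: 8 × 830 = 6640
  O–H: 4 × 481 = 1924
  Σ(formed) = 8564 kJ
ΔH = Σ(broken) − Σ(formed) = 5816 − 8564 = −2748 kJ

ΔH ≈ −2748 kJ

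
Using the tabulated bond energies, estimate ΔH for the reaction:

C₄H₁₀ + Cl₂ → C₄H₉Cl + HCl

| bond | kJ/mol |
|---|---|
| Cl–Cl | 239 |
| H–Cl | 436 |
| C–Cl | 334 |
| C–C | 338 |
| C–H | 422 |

Bonds broken (reactants):
  C–C: 3 × 338 = 1014
  C–H: 10 × 422 = 4220
  Cl–Cl: 1 × 239 = 239
  Σ(broken) = 5473 kJ
Bonds formed (products):
  C–C: 3 × 338 = 1014
  C–Cl: 1 × 334 = 334
  C–H: 9 × 422 = 3798
  H–Cl: 1 × 436 = 436
  Σ(formed) = 5582 kJ
ΔH = Σ(broken) − Σ(formed) = 5473 − 5582 = −109 kJ

ΔH ≈ −109 kJ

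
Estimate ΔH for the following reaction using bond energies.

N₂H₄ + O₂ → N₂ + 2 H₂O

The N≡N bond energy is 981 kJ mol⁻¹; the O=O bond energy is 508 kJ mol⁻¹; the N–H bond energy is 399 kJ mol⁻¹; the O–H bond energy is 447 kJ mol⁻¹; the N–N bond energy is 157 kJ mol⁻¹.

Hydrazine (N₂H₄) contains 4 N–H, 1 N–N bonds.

Bonds broken (reactants):
  N–H: 4 × 399 = 1596
  N–N: 1 × 157 = 157
  O=O: 1 × 508 = 508
  Σ(broken) = 2261 kJ
Bonds formed (products):
  N≡N: 1 × 981 = 981
  O–H: 4 × 447 = 1788
  Σ(formed) = 2769 kJ
ΔH = Σ(broken) − Σ(formed) = 2261 − 2769 = −508 kJ

ΔH ≈ −508 kJ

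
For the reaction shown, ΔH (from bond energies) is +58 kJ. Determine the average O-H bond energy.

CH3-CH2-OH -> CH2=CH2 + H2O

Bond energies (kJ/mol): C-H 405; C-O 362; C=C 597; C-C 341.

Let D be the O-H bond energy.
Σ(broken) = 1×341 + 5×405 + 1×362 + 1×D = 2728 + D
Σ(formed) = 4×405 + 1×597 + 2×D = 2217 + 2D
ΔH = Σ(broken) − Σ(formed) = (2728 + D) − (2217 + 2D) = +511 − D
Setting this equal to +58 kJ gives D = 453 kJ/mol.

D(O-H) ≈ 453 kJ/mol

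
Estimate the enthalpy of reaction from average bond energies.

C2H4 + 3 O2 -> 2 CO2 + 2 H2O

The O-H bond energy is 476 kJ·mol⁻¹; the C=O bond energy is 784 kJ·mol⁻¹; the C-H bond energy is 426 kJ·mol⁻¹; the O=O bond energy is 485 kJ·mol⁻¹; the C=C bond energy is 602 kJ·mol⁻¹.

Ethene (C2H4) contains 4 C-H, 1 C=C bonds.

Bonds broken (reactants):
  C-H: 4 × 426 = 1704
  C=C: 1 × 602 = 602
  O=O: 3 × 485 = 1455
  Σ(broken) = 3761 kJ
Bonds formed (products):
  C=O: 4 × 784 = 3136
  O-H: 4 × 476 = 1904
  Σ(formed) = 5040 kJ
ΔH = Σ(broken) − Σ(formed) = 3761 − 5040 = −1279 kJ

ΔH ≈ −1279 kJ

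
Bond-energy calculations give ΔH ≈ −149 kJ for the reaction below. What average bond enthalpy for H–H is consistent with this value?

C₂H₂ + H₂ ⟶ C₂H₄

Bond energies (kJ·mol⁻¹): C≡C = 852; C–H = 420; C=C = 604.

Let D be the H–H bond energy.
Σ(broken) = 1×852 + 2×420 + 1×D = 1692 + D
Σ(formed) = 4×420 + 1×604 = 2284
ΔH = Σ(broken) − Σ(formed) = (1692 + D) − (2284) = −592 + D
Setting this equal to −149 kJ gives D = 443 kJ/mol.

D(H–H) ≈ 443 kJ/mol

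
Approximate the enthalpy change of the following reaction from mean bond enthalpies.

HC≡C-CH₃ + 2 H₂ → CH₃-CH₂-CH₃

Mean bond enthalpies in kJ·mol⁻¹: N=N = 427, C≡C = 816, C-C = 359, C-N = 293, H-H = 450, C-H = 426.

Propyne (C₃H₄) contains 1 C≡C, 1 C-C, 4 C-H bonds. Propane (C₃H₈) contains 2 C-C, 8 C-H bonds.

ΔH ≈ −347 kJ

Bonds broken (reactants):
  C≡C: 1 × 816 = 816
  C-C: 1 × 359 = 359
  C-H: 4 × 426 = 1704
  H-H: 2 × 450 = 900
  Σ(broken) = 3779 kJ
Bonds formed (products):
  C-C: 2 × 359 = 718
  C-H: 8 × 426 = 3408
  Σ(formed) = 4126 kJ
ΔH = Σ(broken) − Σ(formed) = 3779 − 4126 = −347 kJ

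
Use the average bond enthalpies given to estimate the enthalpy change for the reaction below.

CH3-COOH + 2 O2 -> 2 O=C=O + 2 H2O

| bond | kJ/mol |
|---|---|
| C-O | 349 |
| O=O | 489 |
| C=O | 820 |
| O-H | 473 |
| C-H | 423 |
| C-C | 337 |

Bonds broken (reactants):
  C-C: 1 × 337 = 337
  C-H: 3 × 423 = 1269
  C-O: 1 × 349 = 349
  C=O: 1 × 820 = 820
  O-H: 1 × 473 = 473
  O=O: 2 × 489 = 978
  Σ(broken) = 4226 kJ
Bonds formed (products):
  C=O: 4 × 820 = 3280
  O-H: 4 × 473 = 1892
  Σ(formed) = 5172 kJ
ΔH = Σ(broken) − Σ(formed) = 4226 − 5172 = −946 kJ

ΔH ≈ −946 kJ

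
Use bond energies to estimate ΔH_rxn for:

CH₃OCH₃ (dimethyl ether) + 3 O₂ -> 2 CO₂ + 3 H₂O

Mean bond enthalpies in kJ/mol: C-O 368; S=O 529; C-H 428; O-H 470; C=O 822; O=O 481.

ΔH ≈ −1361 kJ

Bonds broken (reactants):
  C-H: 6 × 428 = 2568
  C-O: 2 × 368 = 736
  O=O: 3 × 481 = 1443
  Σ(broken) = 4747 kJ
Bonds formed (products):
  C=O: 4 × 822 = 3288
  O-H: 6 × 470 = 2820
  Σ(formed) = 6108 kJ
ΔH = Σ(broken) − Σ(formed) = 4747 − 6108 = −1361 kJ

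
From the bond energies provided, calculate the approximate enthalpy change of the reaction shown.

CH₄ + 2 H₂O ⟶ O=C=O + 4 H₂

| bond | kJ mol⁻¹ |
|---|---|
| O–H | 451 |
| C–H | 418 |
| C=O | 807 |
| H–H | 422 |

ΔH ≈ +174 kJ

Bonds broken (reactants):
  C–H: 4 × 418 = 1672
  O–H: 4 × 451 = 1804
  Σ(broken) = 3476 kJ
Bonds formed (products):
  C=O: 2 × 807 = 1614
  H–H: 4 × 422 = 1688
  Σ(formed) = 3302 kJ
ΔH = Σ(broken) − Σ(formed) = 3476 − 3302 = +174 kJ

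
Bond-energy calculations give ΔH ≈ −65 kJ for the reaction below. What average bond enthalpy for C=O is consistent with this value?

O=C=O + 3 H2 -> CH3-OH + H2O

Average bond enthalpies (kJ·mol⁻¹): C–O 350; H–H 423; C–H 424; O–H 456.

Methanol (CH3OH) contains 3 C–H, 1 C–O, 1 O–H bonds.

Let D be the C=O bond energy.
Σ(broken) = 2×D + 3×423 = 1269 + 2D
Σ(formed) = 3×424 + 1×350 + 3×456 = 2990
ΔH = Σ(broken) − Σ(formed) = (1269 + 2D) − (2990) = −1721 + 2D
Setting this equal to −65 kJ gives 2D = 1656, so D = 828 kJ/mol.

D(C=O) ≈ 828 kJ/mol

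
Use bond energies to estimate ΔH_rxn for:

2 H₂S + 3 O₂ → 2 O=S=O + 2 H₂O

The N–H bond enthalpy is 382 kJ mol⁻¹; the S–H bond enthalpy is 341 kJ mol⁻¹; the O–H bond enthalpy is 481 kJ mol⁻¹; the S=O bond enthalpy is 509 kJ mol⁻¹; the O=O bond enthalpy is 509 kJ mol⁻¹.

Bonds broken (reactants):
  O=O: 3 × 509 = 1527
  S–H: 4 × 341 = 1364
  Σ(broken) = 2891 kJ
Bonds formed (products):
  O–H: 4 × 481 = 1924
  S=O: 4 × 509 = 2036
  Σ(formed) = 3960 kJ
ΔH = Σ(broken) − Σ(formed) = 2891 − 3960 = −1069 kJ

ΔH ≈ −1069 kJ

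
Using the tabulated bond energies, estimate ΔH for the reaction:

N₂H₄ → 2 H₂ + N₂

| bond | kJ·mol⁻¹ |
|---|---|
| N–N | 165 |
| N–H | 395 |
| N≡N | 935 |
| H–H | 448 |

Bonds broken (reactants):
  N–H: 4 × 395 = 1580
  N–N: 1 × 165 = 165
  Σ(broken) = 1745 kJ
Bonds formed (products):
  H–H: 2 × 448 = 896
  N≡N: 1 × 935 = 935
  Σ(formed) = 1831 kJ
ΔH = Σ(broken) − Σ(formed) = 1745 − 1831 = −86 kJ

ΔH ≈ −86 kJ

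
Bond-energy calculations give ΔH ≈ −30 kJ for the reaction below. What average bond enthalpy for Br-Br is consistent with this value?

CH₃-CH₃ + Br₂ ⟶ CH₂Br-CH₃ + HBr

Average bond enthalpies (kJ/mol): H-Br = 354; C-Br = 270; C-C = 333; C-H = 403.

D(Br-Br) ≈ 191 kJ/mol

Let D be the Br-Br bond energy.
Σ(broken) = 1×D + 1×333 + 6×403 = 2751 + D
Σ(formed) = 1×270 + 1×333 + 5×403 + 1×354 = 2972
ΔH = Σ(broken) − Σ(formed) = (2751 + D) − (2972) = −221 + D
Setting this equal to −30 kJ gives D = 191 kJ/mol.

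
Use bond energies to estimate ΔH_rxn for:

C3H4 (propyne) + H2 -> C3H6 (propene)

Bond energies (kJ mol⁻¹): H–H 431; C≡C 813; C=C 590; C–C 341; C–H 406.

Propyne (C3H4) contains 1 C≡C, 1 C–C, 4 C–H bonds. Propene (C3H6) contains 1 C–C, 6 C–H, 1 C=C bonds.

ΔH ≈ −158 kJ

Bonds broken (reactants):
  C≡C: 1 × 813 = 813
  C–C: 1 × 341 = 341
  C–H: 4 × 406 = 1624
  H–H: 1 × 431 = 431
  Σ(broken) = 3209 kJ
Bonds formed (products):
  C–C: 1 × 341 = 341
  C–H: 6 × 406 = 2436
  C=C: 1 × 590 = 590
  Σ(formed) = 3367 kJ
ΔH = Σ(broken) − Σ(formed) = 3209 − 3367 = −158 kJ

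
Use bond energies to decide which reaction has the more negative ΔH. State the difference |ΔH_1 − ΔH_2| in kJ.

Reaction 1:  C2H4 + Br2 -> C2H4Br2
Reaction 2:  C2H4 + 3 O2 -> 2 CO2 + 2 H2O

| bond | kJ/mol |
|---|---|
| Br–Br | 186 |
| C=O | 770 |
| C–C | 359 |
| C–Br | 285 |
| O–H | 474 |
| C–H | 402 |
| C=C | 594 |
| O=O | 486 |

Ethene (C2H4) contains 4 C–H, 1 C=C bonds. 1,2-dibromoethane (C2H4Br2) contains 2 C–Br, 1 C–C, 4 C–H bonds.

Reaction 2, by 1167 kJ

Reaction 1:
  Bonds broken (reactants):
    Br–Br: 1 × 186 = 186
    C–H: 4 × 402 = 1608
    C=C: 1 × 594 = 594
    Σ(broken) = 2388 kJ
  Bonds formed (products):
    C–Br: 2 × 285 = 570
    C–C: 1 × 359 = 359
    C–H: 4 × 402 = 1608
    Σ(formed) = 2537 kJ
  ΔH_1 = 2388 − 2537 = −149 kJ
Reaction 2:
  Bonds broken (reactants):
    C–H: 4 × 402 = 1608
    C=C: 1 × 594 = 594
    O=O: 3 × 486 = 1458
    Σ(broken) = 3660 kJ
  Bonds formed (products):
    C=O: 4 × 770 = 3080
    O–H: 4 × 474 = 1896
    Σ(formed) = 4976 kJ
  ΔH_2 = 3660 − 4976 = −1316 kJ
ΔH_1 − ΔH_2 = +1167 kJ, so reaction 2 has the more negative ΔH; |ΔH_1 − ΔH_2| = 1167 kJ.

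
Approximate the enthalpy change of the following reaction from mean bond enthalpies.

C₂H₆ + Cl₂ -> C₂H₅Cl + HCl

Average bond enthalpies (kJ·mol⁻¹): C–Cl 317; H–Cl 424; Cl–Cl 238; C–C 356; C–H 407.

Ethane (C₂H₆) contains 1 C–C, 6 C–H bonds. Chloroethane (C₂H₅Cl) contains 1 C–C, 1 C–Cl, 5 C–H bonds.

ΔH ≈ −96 kJ

Bonds broken (reactants):
  C–C: 1 × 356 = 356
  C–H: 6 × 407 = 2442
  Cl–Cl: 1 × 238 = 238
  Σ(broken) = 3036 kJ
Bonds formed (products):
  C–C: 1 × 356 = 356
  C–Cl: 1 × 317 = 317
  C–H: 5 × 407 = 2035
  H–Cl: 1 × 424 = 424
  Σ(formed) = 3132 kJ
ΔH = Σ(broken) − Σ(formed) = 3036 − 3132 = −96 kJ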